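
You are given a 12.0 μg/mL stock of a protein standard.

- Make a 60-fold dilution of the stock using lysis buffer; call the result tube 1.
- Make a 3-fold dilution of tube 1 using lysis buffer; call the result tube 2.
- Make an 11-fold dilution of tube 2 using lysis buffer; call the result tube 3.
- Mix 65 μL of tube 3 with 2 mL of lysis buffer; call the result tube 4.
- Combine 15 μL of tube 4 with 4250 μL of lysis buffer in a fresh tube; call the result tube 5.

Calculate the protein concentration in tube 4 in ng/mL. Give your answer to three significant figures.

Step 1: 60-fold → factor 60
Step 2: 3-fold → factor 3
Step 3: 11-fold → factor 11
Step 4: 65 μL + 2 mL = 2065 μL total → factor 2065/65 = 31.769
Dilution factor through tube 4 = 60 × 3 × 11 × 31.769 = 62903
[tube 4] = 12.0 μg/mL / 62903 = 0.0001908 μg/mL = 0.191 ng/mL

0.191 ng/mL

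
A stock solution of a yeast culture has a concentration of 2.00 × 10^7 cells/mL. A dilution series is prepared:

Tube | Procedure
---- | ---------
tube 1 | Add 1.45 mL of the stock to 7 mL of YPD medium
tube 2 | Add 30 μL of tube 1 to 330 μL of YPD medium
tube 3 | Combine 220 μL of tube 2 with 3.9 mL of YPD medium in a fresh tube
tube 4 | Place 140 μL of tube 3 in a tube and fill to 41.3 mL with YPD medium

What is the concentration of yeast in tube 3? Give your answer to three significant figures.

Step 1: 1.45 mL + 7 mL = 8.45 mL total → factor 8.45/1.45 = 5.8276
Step 2: 30 μL + 330 μL = 360 μL total → factor 360/30 = 12
Step 3: 220 μL + 3.9 mL = 4120 μL total → factor 4120/220 = 18.727
Dilution factor through tube 3 = 5.8276 × 12 × 18.727 = 1309.6
[tube 3] = 2.00 × 10^7 cells/mL / 1309.6 = 1.53 × 10^4 cells/mL

1.53 × 10^4 cells/mL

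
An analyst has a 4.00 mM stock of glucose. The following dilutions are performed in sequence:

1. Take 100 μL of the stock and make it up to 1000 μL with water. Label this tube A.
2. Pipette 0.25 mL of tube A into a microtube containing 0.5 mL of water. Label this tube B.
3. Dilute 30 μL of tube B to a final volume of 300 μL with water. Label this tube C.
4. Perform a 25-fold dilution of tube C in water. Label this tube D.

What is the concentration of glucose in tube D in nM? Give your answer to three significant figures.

533 nM

Step 1: 100 μL brought to 1000 μL → factor 1000/100 = 10
Step 2: 0.25 mL + 0.5 mL = 0.75 mL total → factor 0.75/0.25 = 3
Step 3: 30 μL brought to 300 μL → factor 300/30 = 10
Step 4: 25-fold → factor 25
Overall dilution factor = 10 × 3 × 10 × 25 = 7500
Final = 4.00 mM / 7500 = 0.0005333 mM = 533 nM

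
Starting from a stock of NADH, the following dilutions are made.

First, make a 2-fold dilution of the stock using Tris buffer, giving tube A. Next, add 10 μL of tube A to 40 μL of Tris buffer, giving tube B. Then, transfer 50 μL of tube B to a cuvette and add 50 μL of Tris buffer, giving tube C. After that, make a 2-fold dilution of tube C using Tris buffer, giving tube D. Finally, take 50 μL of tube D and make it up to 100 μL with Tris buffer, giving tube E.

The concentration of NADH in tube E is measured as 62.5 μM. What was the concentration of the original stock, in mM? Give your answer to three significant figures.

5.00 mM

Step 1: 2-fold → factor 2
Step 2: 10 μL + 40 μL = 50 μL total → factor 50/10 = 5
Step 3: 50 μL + 50 μL = 100 μL total → factor 100/50 = 2
Step 4: 2-fold → factor 2
Step 5: 50 μL brought to 100 μL → factor 100/50 = 2
Overall dilution factor = 2 × 5 × 2 × 2 × 2 = 80
Stock = 62.5 μM × 80 = 5000 μM = 5.00 mM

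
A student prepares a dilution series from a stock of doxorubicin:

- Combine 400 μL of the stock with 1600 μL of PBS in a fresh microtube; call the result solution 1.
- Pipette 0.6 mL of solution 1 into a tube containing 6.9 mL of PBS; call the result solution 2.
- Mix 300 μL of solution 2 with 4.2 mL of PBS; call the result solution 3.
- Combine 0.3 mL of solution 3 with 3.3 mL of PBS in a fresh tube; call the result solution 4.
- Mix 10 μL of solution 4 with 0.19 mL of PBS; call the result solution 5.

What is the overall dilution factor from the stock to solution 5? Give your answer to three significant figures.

2.25 × 10^5

Step 1: 400 μL + 1600 μL = 2000 μL total → factor 2000/400 = 5
Step 2: 0.6 mL + 6.9 mL = 7.5 mL total → factor 7.5/0.6 = 12.5
Step 3: 300 μL + 4.2 mL = 4500 μL total → factor 4500/300 = 15
Step 4: 0.3 mL + 3.3 mL = 3.6 mL total → factor 3.6/0.3 = 12
Step 5: 10 μL + 0.19 mL = 200 μL total → factor 200/10 = 20
Overall dilution factor = 5 × 12.5 × 15 × 12 × 20 = 2.25 × 10^5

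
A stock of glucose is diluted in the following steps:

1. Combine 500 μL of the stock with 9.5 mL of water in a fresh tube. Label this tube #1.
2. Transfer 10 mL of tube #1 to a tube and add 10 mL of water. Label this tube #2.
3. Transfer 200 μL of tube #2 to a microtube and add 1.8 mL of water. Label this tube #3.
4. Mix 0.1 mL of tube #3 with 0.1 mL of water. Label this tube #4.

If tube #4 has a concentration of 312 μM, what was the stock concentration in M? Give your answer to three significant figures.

0.250 M

Step 1: 500 μL + 9.5 mL = 10000 μL total → factor 10000/500 = 20
Step 2: 10 mL + 10 mL = 20 mL total → factor 20/10 = 2
Step 3: 200 μL + 1.8 mL = 2000 μL total → factor 2000/200 = 10
Step 4: 0.1 mL + 0.1 mL = 0.2 mL total → factor 0.2/0.1 = 2
Overall dilution factor = 20 × 2 × 10 × 2 = 800
Stock = 312 μM × 800 = 2.496 × 10^5 μM = 0.250 M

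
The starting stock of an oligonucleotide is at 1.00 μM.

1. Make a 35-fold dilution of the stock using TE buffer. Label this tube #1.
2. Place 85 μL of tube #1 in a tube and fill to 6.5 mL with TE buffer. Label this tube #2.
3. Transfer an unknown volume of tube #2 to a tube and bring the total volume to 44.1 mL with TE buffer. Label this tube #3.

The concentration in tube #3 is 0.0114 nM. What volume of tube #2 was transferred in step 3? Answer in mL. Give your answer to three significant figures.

Step 1: 35-fold → factor 35
Step 2: 85 μL brought to 6.5 mL → factor 6500/85 = 76.471
Step 3: v brought to 44.1 mL → factor = 44.1 mL/v
Product of known-step factors = 2676.5
Overall factor = 1.00 μM / (0.0114 nM) = 87719
Step-3 factor = 87719 / 2676.5 = 32.774
v = 44.1 mL / 32.774 = 1.35 mL

1.35 mL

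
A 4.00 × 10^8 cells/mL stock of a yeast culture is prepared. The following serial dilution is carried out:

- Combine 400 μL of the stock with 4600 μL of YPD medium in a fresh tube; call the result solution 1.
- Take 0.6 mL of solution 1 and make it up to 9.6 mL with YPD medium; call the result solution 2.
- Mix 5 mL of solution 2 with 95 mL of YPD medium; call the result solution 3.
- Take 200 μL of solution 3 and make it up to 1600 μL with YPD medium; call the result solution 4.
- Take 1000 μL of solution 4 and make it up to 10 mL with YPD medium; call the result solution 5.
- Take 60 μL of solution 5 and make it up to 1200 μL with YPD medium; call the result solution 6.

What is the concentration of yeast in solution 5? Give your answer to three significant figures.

Step 1: 400 μL + 4600 μL = 5000 μL total → factor 5000/400 = 12.5
Step 2: 0.6 mL brought to 9.6 mL → factor 9.6/0.6 = 16
Step 3: 5 mL + 95 mL = 100 mL total → factor 100/5 = 20
Step 4: 200 μL brought to 1600 μL → factor 1600/200 = 8
Step 5: 1000 μL brought to 10 mL → factor 10000/1000 = 10
Dilution factor through solution 5 = 12.5 × 16 × 20 × 8 × 10 = 3.2 × 10^5
[solution 5] = 4.00 × 10^8 cells/mL / 3.2 × 10^5 = 1.25 × 10^3 cells/mL

1.25 × 10^3 cells/mL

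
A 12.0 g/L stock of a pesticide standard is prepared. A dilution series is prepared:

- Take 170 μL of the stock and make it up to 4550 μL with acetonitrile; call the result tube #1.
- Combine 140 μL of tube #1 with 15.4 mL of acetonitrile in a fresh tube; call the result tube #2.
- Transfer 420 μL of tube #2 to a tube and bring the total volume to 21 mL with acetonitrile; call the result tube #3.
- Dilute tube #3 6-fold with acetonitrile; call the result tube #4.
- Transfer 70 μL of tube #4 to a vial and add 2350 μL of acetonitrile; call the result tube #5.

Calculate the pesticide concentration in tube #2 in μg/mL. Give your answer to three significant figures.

4.04 μg/mL

Step 1: 170 μL brought to 4550 μL → factor 4550/170 = 26.765
Step 2: 140 μL + 15.4 mL = 15540 μL total → factor 15540/140 = 111
Dilution factor through tube #2 = 26.765 × 111 = 2970.9
[tube #2] = 12.0 g/L / 2970.9 = 0.004039 g/L = 4.04 μg/mL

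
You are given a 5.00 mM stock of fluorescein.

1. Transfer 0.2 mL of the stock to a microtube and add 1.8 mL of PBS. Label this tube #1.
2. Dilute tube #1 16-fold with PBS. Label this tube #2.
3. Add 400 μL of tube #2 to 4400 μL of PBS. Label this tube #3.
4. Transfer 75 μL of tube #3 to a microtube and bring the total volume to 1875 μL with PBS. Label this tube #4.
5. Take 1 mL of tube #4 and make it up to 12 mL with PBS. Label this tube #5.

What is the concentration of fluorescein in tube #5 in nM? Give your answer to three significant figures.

8.68 nM

Step 1: 0.2 mL + 1.8 mL = 2 mL total → factor 2/0.2 = 10
Step 2: 16-fold → factor 16
Step 3: 400 μL + 4400 μL = 4800 μL total → factor 4800/400 = 12
Step 4: 75 μL brought to 1875 μL → factor 1875/75 = 25
Step 5: 1 mL brought to 12 mL → factor 12/1 = 12
Overall dilution factor = 10 × 16 × 12 × 25 × 12 = 5.76 × 10^5
Final = 5.00 mM / 5.76 × 10^5 = 8.681 × 10^-6 mM = 8.68 nM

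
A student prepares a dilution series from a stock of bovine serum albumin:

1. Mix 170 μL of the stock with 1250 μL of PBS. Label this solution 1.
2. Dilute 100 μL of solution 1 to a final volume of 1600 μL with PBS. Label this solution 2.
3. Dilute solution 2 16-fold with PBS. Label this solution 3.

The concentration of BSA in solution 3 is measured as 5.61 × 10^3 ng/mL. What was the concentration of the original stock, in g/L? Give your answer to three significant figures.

12.0 g/L

Step 1: 170 μL + 1250 μL = 1420 μL total → factor 1420/170 = 8.3529
Step 2: 100 μL brought to 1600 μL → factor 1600/100 = 16
Step 3: 16-fold → factor 16
Overall dilution factor = 8.3529 × 16 × 16 = 2138.4
Stock = 5.61 × 10^3 ng/mL × 2138.4 = 1.200 × 10^7 ng/mL = 12.0 g/L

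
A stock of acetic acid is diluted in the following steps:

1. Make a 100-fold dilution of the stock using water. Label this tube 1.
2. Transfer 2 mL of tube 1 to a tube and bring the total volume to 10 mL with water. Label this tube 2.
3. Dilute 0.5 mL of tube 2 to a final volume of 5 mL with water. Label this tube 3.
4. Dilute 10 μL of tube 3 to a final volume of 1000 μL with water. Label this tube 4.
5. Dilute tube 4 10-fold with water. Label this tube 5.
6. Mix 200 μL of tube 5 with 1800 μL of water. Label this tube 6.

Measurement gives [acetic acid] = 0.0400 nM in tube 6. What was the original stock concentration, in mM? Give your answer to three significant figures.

Step 1: 100-fold → factor 100
Step 2: 2 mL brought to 10 mL → factor 10/2 = 5
Step 3: 0.5 mL brought to 5 mL → factor 5/0.5 = 10
Step 4: 10 μL brought to 1000 μL → factor 1000/10 = 100
Step 5: 10-fold → factor 10
Step 6: 200 μL + 1800 μL = 2000 μL total → factor 2000/200 = 10
Overall dilution factor = 100 × 5 × 10 × 100 × 10 × 10 = 5 × 10^7
Stock = 0.0400 nM × 5 × 10^7 = 2.000 × 10^6 nM = 2.00 mM

2.00 mM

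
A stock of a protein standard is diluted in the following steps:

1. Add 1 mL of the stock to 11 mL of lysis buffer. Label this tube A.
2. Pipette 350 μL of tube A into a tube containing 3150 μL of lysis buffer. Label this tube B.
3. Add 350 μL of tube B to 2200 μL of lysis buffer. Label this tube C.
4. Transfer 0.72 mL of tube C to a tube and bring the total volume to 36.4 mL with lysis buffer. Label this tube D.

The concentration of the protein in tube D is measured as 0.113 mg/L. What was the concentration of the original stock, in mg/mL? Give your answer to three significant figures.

Step 1: 1 mL + 11 mL = 12 mL total → factor 12/1 = 12
Step 2: 350 μL + 3150 μL = 3500 μL total → factor 3500/350 = 10
Step 3: 350 μL + 2200 μL = 2550 μL total → factor 2550/350 = 7.2857
Step 4: 0.72 mL brought to 36.4 mL → factor 36.4/0.72 = 50.556
Overall dilution factor = 12 × 10 × 7.2857 × 50.556 = 44200
Stock = 0.113 mg/L × 44200 = 4995 mg/L = 4.99 mg/mL

4.99 mg/mL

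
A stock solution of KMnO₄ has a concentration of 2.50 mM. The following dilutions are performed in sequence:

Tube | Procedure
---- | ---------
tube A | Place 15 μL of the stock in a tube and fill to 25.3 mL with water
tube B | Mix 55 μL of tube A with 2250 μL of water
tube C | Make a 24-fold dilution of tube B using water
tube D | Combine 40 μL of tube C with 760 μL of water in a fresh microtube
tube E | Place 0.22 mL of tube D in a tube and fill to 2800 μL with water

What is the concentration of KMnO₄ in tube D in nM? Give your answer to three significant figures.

Step 1: 15 μL brought to 25.3 mL → factor 25300/15 = 1686.7
Step 2: 55 μL + 2250 μL = 2305 μL total → factor 2305/55 = 41.909
Step 3: 24-fold → factor 24
Step 4: 40 μL + 760 μL = 800 μL total → factor 800/40 = 20
Dilution factor through tube D = 1686.7 × 41.909 × 24 × 20 = 3.393 × 10^7
[tube D] = 2.50 mM / 3.393 × 10^7 = 7.368 × 10^-8 mM = 0.0737 nM

0.0737 nM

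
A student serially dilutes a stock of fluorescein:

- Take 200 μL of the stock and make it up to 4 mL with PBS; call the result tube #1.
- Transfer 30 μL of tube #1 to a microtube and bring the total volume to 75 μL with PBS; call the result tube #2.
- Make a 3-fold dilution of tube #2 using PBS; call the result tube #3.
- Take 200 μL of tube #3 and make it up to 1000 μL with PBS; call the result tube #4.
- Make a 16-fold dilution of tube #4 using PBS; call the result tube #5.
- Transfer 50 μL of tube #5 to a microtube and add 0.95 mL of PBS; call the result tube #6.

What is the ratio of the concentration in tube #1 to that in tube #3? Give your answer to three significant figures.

7.50

Step 1: 200 μL brought to 4 mL → factor 4000/200 = 20
Step 2: 30 μL brought to 75 μL → factor 75/30 = 2.5
Step 3: 3-fold → factor 3
Dilution factor to tube #1 = 20; to tube #3 = 150
[tube #1]/[tube #3] = (factor to tube #3)/(factor to tube #1) = 150/20 = 7.50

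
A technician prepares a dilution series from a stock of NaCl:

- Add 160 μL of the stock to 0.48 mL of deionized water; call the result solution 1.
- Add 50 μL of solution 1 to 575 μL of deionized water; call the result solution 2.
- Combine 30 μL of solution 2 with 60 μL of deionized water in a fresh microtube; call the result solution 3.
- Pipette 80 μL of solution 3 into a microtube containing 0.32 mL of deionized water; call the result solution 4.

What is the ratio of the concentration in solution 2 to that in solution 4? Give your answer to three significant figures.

Step 1: 160 μL + 0.48 mL = 640 μL total → factor 640/160 = 4
Step 2: 50 μL + 575 μL = 625 μL total → factor 625/50 = 12.5
Step 3: 30 μL + 60 μL = 90 μL total → factor 90/30 = 3
Step 4: 80 μL + 0.32 mL = 400 μL total → factor 400/80 = 5
Dilution factor to solution 2 = 50; to solution 4 = 750
[solution 2]/[solution 4] = (factor to solution 4)/(factor to solution 2) = 750/50 = 15.0

15.0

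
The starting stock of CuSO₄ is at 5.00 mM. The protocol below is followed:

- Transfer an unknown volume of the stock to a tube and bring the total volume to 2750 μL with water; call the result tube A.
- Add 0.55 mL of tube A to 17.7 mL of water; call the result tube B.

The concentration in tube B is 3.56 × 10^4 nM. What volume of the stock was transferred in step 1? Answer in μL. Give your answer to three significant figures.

Step 1: v brought to 2750 μL → factor = 2750 μL/v
Step 2: 0.55 mL + 17.7 mL = 18.25 mL total → factor 18.25/0.55 = 33.182
Product of known-step factors = 33.182
Overall factor = 5.00 mM / (3.56 × 10^4 nM) = 140.45
Step-1 factor = 140.45 / 33.182 = 4.2327
v = 2750 μL / 4.2327 = 650 μL

650 μL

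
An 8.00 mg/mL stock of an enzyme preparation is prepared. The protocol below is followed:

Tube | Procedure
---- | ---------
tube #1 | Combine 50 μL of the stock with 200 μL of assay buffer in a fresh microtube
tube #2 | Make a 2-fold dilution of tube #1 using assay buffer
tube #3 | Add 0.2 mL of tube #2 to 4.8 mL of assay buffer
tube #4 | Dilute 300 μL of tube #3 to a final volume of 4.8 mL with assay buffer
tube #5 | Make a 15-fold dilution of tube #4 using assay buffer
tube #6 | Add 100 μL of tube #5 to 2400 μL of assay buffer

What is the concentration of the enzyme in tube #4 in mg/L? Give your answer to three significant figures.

Step 1: 50 μL + 200 μL = 250 μL total → factor 250/50 = 5
Step 2: 2-fold → factor 2
Step 3: 0.2 mL + 4.8 mL = 5 mL total → factor 5/0.2 = 25
Step 4: 300 μL brought to 4.8 mL → factor 4800/300 = 16
Dilution factor through tube #4 = 5 × 2 × 25 × 16 = 4000
[tube #4] = 8.00 mg/mL / 4000 = 0.002000 mg/mL = 2.00 mg/L

2.00 mg/L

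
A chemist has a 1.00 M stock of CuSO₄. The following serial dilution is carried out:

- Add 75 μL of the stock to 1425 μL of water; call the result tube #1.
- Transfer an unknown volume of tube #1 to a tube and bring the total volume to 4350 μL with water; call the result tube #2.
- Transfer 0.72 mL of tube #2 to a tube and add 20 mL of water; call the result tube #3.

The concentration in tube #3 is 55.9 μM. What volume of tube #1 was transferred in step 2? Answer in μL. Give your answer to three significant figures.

140 μL

Step 1: 75 μL + 1425 μL = 1500 μL total → factor 1500/75 = 20
Step 2: v brought to 4350 μL → factor = 4350 μL/v
Step 3: 0.72 mL + 20 mL = 20.72 mL total → factor 20.72/0.72 = 28.778
Product of known-step factors = 575.56
Overall factor = 1.00 M / (55.9 μM) = 17889
Step-2 factor = 17889 / 575.56 = 31.081
v = 4350 μL / 31.081 = 140 μL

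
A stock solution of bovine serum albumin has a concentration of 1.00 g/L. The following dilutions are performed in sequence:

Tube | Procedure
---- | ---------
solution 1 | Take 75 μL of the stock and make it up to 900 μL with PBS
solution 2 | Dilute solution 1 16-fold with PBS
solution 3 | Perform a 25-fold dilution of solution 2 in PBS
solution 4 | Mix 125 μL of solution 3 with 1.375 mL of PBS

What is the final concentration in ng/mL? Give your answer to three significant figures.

Step 1: 75 μL brought to 900 μL → factor 900/75 = 12
Step 2: 16-fold → factor 16
Step 3: 25-fold → factor 25
Step 4: 125 μL + 1.375 mL = 1500 μL total → factor 1500/125 = 12
Overall dilution factor = 12 × 16 × 25 × 12 = 57600
Final = 1.00 g/L / 57600 = 1.736 × 10^-5 g/L = 17.4 ng/mL

17.4 ng/mL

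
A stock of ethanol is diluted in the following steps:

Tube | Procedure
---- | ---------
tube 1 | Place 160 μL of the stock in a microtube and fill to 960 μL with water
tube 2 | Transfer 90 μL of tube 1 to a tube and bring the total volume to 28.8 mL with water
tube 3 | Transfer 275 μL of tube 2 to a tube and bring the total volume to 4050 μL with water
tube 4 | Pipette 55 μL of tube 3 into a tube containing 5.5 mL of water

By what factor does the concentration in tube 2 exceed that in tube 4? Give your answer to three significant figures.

Step 1: 160 μL brought to 960 μL → factor 960/160 = 6
Step 2: 90 μL brought to 28.8 mL → factor 28800/90 = 320
Step 3: 275 μL brought to 4050 μL → factor 4050/275 = 14.727
Step 4: 55 μL + 5.5 mL = 5555 μL total → factor 5555/55 = 101
Dilution factor to tube 2 = 1920; to tube 4 = 2.8559 × 10^6
[tube 2]/[tube 4] = (factor to tube 4)/(factor to tube 2) = 2.8559 × 10^6/1920 = 1.49 × 10^3

1.49 × 10^3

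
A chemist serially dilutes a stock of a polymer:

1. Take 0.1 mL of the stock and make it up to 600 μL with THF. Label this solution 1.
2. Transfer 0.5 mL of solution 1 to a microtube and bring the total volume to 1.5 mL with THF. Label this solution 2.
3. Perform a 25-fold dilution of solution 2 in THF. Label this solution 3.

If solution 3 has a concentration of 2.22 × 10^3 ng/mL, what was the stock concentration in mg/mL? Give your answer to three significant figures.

0.999 mg/mL

Step 1: 0.1 mL brought to 600 μL → factor 0.6/0.1 = 6
Step 2: 0.5 mL brought to 1.5 mL → factor 1.5/0.5 = 3
Step 3: 25-fold → factor 25
Overall dilution factor = 6 × 3 × 25 = 450
Stock = 2.22 × 10^3 ng/mL × 450 = 9.990 × 10^5 ng/mL = 0.999 mg/mL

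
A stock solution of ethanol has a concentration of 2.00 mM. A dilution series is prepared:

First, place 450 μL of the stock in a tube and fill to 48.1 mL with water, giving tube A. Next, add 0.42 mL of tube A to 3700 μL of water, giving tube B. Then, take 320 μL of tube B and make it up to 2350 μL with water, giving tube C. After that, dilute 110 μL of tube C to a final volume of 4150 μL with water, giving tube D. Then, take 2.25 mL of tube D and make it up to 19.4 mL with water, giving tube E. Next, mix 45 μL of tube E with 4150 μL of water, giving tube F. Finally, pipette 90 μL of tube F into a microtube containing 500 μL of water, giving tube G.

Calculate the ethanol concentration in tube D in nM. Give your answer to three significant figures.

Step 1: 450 μL brought to 48.1 mL → factor 48100/450 = 106.89
Step 2: 0.42 mL + 3700 μL = 4.12 mL total → factor 4.12/0.42 = 9.8095
Step 3: 320 μL brought to 2350 μL → factor 2350/320 = 7.3438
Step 4: 110 μL brought to 4150 μL → factor 4150/110 = 37.727
Dilution factor through tube D = 106.89 × 9.8095 × 7.3438 × 37.727 = 2.9051 × 10^5
[tube D] = 2.00 mM / 2.9051 × 10^5 = 6.885 × 10^-6 mM = 6.88 nM

6.88 nM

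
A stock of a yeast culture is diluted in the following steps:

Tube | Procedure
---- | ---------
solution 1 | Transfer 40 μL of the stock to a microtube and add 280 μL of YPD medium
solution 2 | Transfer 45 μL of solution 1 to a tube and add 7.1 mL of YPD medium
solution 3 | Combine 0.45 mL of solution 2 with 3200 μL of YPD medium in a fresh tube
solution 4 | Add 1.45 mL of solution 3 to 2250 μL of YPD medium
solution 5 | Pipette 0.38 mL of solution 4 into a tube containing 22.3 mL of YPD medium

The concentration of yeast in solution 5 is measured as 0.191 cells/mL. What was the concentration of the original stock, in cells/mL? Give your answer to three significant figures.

Step 1: 40 μL + 280 μL = 320 μL total → factor 320/40 = 8
Step 2: 45 μL + 7.1 mL = 7145 μL total → factor 7145/45 = 158.78
Step 3: 0.45 mL + 3200 μL = 3.65 mL total → factor 3.65/0.45 = 8.1111
Step 4: 1.45 mL + 2250 μL = 3.7 mL total → factor 3.7/1.45 = 2.5517
Step 5: 0.38 mL + 22.3 mL = 22.68 mL total → factor 22.68/0.38 = 59.684
Overall dilution factor = 8 × 158.78 × 8.1111 × 2.5517 × 59.684 = 1.5691 × 10^6
Stock = 0.191 cells/mL × 1.5691 × 10^6 = 3.00 × 10^5 cells/mL

3.00 × 10^5 cells/mL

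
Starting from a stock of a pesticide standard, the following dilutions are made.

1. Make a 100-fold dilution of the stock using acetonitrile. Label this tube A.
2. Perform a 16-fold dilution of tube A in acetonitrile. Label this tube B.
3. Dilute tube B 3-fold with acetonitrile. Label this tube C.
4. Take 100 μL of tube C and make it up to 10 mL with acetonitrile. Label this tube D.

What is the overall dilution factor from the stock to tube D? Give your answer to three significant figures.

4.80 × 10^5

Step 1: 100-fold → factor 100
Step 2: 16-fold → factor 16
Step 3: 3-fold → factor 3
Step 4: 100 μL brought to 10 mL → factor 10000/100 = 100
Overall dilution factor = 100 × 16 × 3 × 100 = 4.8 × 10^5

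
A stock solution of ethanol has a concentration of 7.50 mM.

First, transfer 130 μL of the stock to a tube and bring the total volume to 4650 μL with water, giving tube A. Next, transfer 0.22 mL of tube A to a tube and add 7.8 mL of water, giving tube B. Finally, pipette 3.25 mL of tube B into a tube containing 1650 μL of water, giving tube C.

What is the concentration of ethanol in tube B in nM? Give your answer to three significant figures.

Step 1: 130 μL brought to 4650 μL → factor 4650/130 = 35.769
Step 2: 0.22 mL + 7.8 mL = 8.02 mL total → factor 8.02/0.22 = 36.455
Dilution factor through tube B = 35.769 × 36.455 = 1304
[tube B] = 7.50 mM / 1304 = 0.005752 mM = 5.75 × 10^3 nM

5.75 × 10^3 nM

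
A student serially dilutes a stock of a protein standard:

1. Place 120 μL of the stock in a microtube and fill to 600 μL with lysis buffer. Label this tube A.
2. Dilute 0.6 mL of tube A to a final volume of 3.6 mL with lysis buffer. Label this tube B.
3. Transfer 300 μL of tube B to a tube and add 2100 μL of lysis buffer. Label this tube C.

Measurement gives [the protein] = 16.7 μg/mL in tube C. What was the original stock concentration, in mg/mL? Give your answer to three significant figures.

4.01 mg/mL

Step 1: 120 μL brought to 600 μL → factor 600/120 = 5
Step 2: 0.6 mL brought to 3.6 mL → factor 3.6/0.6 = 6
Step 3: 300 μL + 2100 μL = 2400 μL total → factor 2400/300 = 8
Overall dilution factor = 5 × 6 × 8 = 240
Stock = 16.7 μg/mL × 240 = 4008 μg/mL = 4.01 mg/mL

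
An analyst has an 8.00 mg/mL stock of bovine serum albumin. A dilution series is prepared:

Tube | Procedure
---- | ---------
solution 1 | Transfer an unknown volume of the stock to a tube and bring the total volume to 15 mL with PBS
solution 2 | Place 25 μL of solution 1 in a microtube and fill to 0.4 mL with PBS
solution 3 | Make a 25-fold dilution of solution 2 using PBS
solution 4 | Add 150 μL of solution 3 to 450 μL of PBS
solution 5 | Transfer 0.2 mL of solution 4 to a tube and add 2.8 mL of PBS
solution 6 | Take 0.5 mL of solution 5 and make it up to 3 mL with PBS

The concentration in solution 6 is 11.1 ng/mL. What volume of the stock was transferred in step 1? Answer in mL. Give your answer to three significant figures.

Step 1: v brought to 15 mL → factor = 15 mL/v
Step 2: 25 μL brought to 0.4 mL → factor 400/25 = 16
Step 3: 25-fold → factor 25
Step 4: 150 μL + 450 μL = 600 μL total → factor 600/150 = 4
Step 5: 0.2 mL + 2.8 mL = 3 mL total → factor 3/0.2 = 15
Step 6: 0.5 mL brought to 3 mL → factor 3/0.5 = 6
Product of known-step factors = 1.44 × 10^5
Overall factor = 8.00 mg/mL / (11.1 ng/mL) = 7.2072 × 10^5
Step-1 factor = 7.2072 × 10^5 / 1.44 × 10^5 = 5.005
v = 15 mL / 5.005 = 3.00 mL

3.00 mL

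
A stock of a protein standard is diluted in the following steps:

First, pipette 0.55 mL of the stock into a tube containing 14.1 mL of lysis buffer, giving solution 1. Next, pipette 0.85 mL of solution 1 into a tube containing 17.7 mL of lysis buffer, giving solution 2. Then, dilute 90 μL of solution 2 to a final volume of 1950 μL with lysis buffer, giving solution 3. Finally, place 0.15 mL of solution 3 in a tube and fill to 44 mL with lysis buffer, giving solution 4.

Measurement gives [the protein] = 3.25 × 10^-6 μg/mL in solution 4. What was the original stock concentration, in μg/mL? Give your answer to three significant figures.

12.0 μg/mL

Step 1: 0.55 mL + 14.1 mL = 14.65 mL total → factor 14.65/0.55 = 26.636
Step 2: 0.85 mL + 17.7 mL = 18.55 mL total → factor 18.55/0.85 = 21.824
Step 3: 90 μL brought to 1950 μL → factor 1950/90 = 21.667
Step 4: 0.15 mL brought to 44 mL → factor 44/0.15 = 293.33
Overall dilution factor = 26.636 × 21.824 × 21.667 × 293.33 = 3.6945 × 10^6
Stock = 3.25 × 10^-6 μg/mL × 3.6945 × 10^6 = 12.0 μg/mL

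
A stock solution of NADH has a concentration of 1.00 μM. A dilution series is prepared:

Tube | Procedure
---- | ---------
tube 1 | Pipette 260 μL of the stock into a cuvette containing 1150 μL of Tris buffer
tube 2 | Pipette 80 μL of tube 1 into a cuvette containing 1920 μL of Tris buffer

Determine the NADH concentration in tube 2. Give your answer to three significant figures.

Step 1: 260 μL + 1150 μL = 1410 μL total → factor 1410/260 = 5.4231
Step 2: 80 μL + 1920 μL = 2000 μL total → factor 2000/80 = 25
Overall dilution factor = 5.4231 × 25 = 135.58
Final = 1.00 μM / 135.58 = 0.00738 μM

0.00738 μM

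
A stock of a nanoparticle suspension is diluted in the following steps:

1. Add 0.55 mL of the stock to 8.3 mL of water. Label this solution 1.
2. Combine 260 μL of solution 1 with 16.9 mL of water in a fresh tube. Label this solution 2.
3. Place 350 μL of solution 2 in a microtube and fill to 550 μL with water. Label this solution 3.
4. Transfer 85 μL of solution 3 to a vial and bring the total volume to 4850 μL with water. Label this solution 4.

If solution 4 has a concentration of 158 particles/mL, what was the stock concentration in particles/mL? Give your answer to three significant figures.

Step 1: 0.55 mL + 8.3 mL = 8.85 mL total → factor 8.85/0.55 = 16.091
Step 2: 260 μL + 16.9 mL = 17160 μL total → factor 17160/260 = 66
Step 3: 350 μL brought to 550 μL → factor 550/350 = 1.5714
Step 4: 85 μL brought to 4850 μL → factor 4850/85 = 57.059
Overall dilution factor = 16.091 × 66 × 1.5714 × 57.059 = 95223
Stock = 158 particles/mL × 95223 = 1.50 × 10^7 particles/mL

1.50 × 10^7 particles/mL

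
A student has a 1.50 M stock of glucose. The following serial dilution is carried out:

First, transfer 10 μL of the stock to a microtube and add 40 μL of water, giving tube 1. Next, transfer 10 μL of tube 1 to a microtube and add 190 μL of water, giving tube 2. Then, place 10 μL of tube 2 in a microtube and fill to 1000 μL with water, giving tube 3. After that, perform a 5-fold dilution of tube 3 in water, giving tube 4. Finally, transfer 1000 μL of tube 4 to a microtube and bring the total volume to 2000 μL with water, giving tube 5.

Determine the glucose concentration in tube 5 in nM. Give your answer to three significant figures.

1.50 × 10^4 nM

Step 1: 10 μL + 40 μL = 50 μL total → factor 50/10 = 5
Step 2: 10 μL + 190 μL = 200 μL total → factor 200/10 = 20
Step 3: 10 μL brought to 1000 μL → factor 1000/10 = 100
Step 4: 5-fold → factor 5
Step 5: 1000 μL brought to 2000 μL → factor 2000/1000 = 2
Overall dilution factor = 5 × 20 × 100 × 5 × 2 = 1 × 10^5
Final = 1.50 M / 1 × 10^5 = 1.500 × 10^-5 M = 1.50 × 10^4 nM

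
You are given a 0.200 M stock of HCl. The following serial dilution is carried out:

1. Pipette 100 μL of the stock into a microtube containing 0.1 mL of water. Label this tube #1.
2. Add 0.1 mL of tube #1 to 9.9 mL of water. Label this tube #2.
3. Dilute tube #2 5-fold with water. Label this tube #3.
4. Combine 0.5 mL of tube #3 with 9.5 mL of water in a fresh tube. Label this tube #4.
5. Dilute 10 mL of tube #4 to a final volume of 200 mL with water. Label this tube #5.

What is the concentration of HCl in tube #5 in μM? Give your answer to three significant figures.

Step 1: 100 μL + 0.1 mL = 200 μL total → factor 200/100 = 2
Step 2: 0.1 mL + 9.9 mL = 10 mL total → factor 10/0.1 = 100
Step 3: 5-fold → factor 5
Step 4: 0.5 mL + 9.5 mL = 10 mL total → factor 10/0.5 = 20
Step 5: 10 mL brought to 200 mL → factor 200/10 = 20
Overall dilution factor = 2 × 100 × 5 × 20 × 20 = 4 × 10^5
Final = 0.200 M / 4 × 10^5 = 5.000 × 10^-7 M = 0.500 μM

0.500 μM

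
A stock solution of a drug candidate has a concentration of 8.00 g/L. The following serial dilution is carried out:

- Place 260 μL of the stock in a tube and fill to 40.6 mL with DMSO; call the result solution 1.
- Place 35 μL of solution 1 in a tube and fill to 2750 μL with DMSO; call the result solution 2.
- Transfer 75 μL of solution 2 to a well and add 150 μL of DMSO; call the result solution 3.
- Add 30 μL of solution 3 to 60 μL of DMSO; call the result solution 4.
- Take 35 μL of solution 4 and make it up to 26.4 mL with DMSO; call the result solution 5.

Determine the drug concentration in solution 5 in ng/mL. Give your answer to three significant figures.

0.0960 ng/mL

Step 1: 260 μL brought to 40.6 mL → factor 40600/260 = 156.15
Step 2: 35 μL brought to 2750 μL → factor 2750/35 = 78.571
Step 3: 75 μL + 150 μL = 225 μL total → factor 225/75 = 3
Step 4: 30 μL + 60 μL = 90 μL total → factor 90/30 = 3
Step 5: 35 μL brought to 26.4 mL → factor 26400/35 = 754.29
Overall dilution factor = 156.15 × 78.571 × 3 × 3 × 754.29 = 8.3291 × 10^7
Final = 8.00 g/L / 8.3291 × 10^7 = 9.605 × 10^-8 g/L = 0.0960 ng/mL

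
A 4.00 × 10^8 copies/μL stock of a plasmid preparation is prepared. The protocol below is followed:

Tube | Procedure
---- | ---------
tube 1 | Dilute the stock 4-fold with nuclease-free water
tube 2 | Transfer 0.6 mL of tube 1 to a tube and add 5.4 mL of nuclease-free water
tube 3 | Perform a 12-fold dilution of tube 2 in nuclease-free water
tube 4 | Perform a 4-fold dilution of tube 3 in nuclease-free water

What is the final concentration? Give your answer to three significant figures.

2.08 × 10^5 copies/μL

Step 1: 4-fold → factor 4
Step 2: 0.6 mL + 5.4 mL = 6 mL total → factor 6/0.6 = 10
Step 3: 12-fold → factor 12
Step 4: 4-fold → factor 4
Overall dilution factor = 4 × 10 × 12 × 4 = 1920
Final = 4.00 × 10^8 copies/μL / 1920 = 2.08 × 10^5 copies/μL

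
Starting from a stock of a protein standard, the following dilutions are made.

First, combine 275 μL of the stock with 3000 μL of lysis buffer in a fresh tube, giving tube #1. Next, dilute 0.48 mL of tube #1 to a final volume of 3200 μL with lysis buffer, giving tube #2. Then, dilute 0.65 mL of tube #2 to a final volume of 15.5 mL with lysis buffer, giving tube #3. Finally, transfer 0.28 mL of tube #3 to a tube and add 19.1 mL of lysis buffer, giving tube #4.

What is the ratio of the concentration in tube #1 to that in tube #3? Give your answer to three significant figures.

159

Step 1: 275 μL + 3000 μL = 3275 μL total → factor 3275/275 = 11.909
Step 2: 0.48 mL brought to 3200 μL → factor 3.2/0.48 = 6.6667
Step 3: 0.65 mL brought to 15.5 mL → factor 15.5/0.65 = 23.846
Dilution factor to tube #1 = 11.909; to tube #3 = 1893.2
[tube #1]/[tube #3] = (factor to tube #3)/(factor to tube #1) = 1893.2/11.909 = 159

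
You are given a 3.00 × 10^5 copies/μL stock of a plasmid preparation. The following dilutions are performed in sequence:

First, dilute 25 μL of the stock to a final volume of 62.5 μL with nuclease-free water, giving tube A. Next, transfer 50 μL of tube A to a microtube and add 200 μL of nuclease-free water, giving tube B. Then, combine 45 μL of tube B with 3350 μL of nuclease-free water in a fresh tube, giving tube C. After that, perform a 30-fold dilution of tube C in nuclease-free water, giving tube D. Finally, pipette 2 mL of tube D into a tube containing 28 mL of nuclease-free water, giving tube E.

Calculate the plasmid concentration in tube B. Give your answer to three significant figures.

2.40 × 10^4 copies/μL

Step 1: 25 μL brought to 62.5 μL → factor 62.5/25 = 2.5
Step 2: 50 μL + 200 μL = 250 μL total → factor 250/50 = 5
Dilution factor through tube B = 2.5 × 5 = 12.5
[tube B] = 3.00 × 10^5 copies/μL / 12.5 = 2.40 × 10^4 copies/μL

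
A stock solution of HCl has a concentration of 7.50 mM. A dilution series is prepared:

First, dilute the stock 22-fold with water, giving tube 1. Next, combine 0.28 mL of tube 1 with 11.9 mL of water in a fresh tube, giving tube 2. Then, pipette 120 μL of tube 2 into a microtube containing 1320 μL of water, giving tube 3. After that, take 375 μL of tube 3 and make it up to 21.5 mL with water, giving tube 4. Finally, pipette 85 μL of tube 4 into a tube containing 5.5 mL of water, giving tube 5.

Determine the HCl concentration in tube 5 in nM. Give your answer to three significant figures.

0.173 nM

Step 1: 22-fold → factor 22
Step 2: 0.28 mL + 11.9 mL = 12.18 mL total → factor 12.18/0.28 = 43.5
Step 3: 120 μL + 1320 μL = 1440 μL total → factor 1440/120 = 12
Step 4: 375 μL brought to 21.5 mL → factor 21500/375 = 57.333
Step 5: 85 μL + 5.5 mL = 5585 μL total → factor 5585/85 = 65.706
Overall dilution factor = 22 × 43.5 × 12 × 57.333 × 65.706 = 4.3262 × 10^7
Final = 7.50 mM / 4.3262 × 10^7 = 1.734 × 10^-7 mM = 0.173 nM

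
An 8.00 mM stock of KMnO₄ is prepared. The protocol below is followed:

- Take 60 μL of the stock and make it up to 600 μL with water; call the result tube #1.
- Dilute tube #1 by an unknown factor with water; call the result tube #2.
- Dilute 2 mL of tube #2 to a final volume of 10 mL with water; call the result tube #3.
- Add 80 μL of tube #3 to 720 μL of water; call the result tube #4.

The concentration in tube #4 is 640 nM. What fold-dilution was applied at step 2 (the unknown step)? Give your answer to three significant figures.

Step 1: 60 μL brought to 600 μL → factor 600/60 = 10
Step 2: unknown factor x
Step 3: 2 mL brought to 10 mL → factor 10/2 = 5
Step 4: 80 μL + 720 μL = 800 μL total → factor 800/80 = 10
Product of known-step factors = 500
Overall factor = 8.00 mM / (640 nM) = 12500
x = 12500 / 500 = 25.0

25.0-fold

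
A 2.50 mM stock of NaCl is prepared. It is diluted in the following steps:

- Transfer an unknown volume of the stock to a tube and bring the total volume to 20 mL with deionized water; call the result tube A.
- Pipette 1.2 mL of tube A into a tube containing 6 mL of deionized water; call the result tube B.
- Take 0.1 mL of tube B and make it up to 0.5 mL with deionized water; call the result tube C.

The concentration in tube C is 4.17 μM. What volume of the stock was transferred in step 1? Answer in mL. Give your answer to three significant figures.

Step 1: v brought to 20 mL → factor = 20 mL/v
Step 2: 1.2 mL + 6 mL = 7.2 mL total → factor 7.2/1.2 = 6
Step 3: 0.1 mL brought to 0.5 mL → factor 0.5/0.1 = 5
Product of known-step factors = 30
Overall factor = 2.50 mM / (4.17 μM) = 599.52
Step-1 factor = 599.52 / 30 = 19.984
v = 20 mL / 19.984 = 1.00 mL

1.00 mL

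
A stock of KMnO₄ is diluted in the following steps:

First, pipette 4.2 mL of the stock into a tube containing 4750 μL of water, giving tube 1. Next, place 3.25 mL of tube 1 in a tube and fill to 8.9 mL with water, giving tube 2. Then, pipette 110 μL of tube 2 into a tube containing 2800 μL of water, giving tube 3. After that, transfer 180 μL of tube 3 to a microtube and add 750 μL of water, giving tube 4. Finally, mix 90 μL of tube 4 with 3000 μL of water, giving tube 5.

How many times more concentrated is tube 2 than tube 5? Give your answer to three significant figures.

4.69 × 10^3

Step 1: 4.2 mL + 4750 μL = 8.95 mL total → factor 8.95/4.2 = 2.131
Step 2: 3.25 mL brought to 8.9 mL → factor 8.9/3.25 = 2.7385
Step 3: 110 μL + 2800 μL = 2910 μL total → factor 2910/110 = 26.455
Step 4: 180 μL + 750 μL = 930 μL total → factor 930/180 = 5.1667
Step 5: 90 μL + 3000 μL = 3090 μL total → factor 3090/90 = 34.333
Dilution factor to tube 2 = 5.8355; to tube 5 = 27385
[tube 2]/[tube 5] = (factor to tube 5)/(factor to tube 2) = 27385/5.8355 = 4.69 × 10^3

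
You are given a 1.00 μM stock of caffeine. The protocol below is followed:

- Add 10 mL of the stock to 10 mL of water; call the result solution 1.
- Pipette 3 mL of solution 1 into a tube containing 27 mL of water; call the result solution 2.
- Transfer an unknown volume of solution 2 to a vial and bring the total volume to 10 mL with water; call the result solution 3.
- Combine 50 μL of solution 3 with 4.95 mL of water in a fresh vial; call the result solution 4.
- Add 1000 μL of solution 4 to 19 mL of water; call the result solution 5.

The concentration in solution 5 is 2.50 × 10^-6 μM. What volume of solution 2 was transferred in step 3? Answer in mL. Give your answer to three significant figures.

1.00 mL

Step 1: 10 mL + 10 mL = 20 mL total → factor 20/10 = 2
Step 2: 3 mL + 27 mL = 30 mL total → factor 30/3 = 10
Step 3: v brought to 10 mL → factor = 10 mL/v
Step 4: 50 μL + 4.95 mL = 5000 μL total → factor 5000/50 = 100
Step 5: 1000 μL + 19 mL = 20000 μL total → factor 20000/1000 = 20
Product of known-step factors = 40000
Overall factor = 1.00 μM / (2.50 × 10^-6 μM) = 4 × 10^5
Step-3 factor = 4 × 10^5 / 40000 = 10
v = 10 mL / 10 = 1.00 mL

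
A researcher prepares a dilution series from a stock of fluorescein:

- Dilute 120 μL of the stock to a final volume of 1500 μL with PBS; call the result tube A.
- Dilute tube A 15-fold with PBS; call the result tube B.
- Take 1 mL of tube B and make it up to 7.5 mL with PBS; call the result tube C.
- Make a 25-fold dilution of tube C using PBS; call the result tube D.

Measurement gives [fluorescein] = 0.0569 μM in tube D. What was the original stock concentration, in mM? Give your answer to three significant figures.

2.00 mM

Step 1: 120 μL brought to 1500 μL → factor 1500/120 = 12.5
Step 2: 15-fold → factor 15
Step 3: 1 mL brought to 7.5 mL → factor 7.5/1 = 7.5
Step 4: 25-fold → factor 25
Overall dilution factor = 12.5 × 15 × 7.5 × 25 = 35156
Stock = 0.0569 μM × 35156 = 2000 μM = 2.00 mM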